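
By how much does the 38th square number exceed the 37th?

75

n² − (n−1)² = 2n − 1, so 38² − 37² = 2·38 − 1 = 75.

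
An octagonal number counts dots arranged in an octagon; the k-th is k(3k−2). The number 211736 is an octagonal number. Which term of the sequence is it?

266

Set n(3n−2) = 211736, giving 3n² − 2n − 211736 = 0.
So n = (2 + 1594) / 6 = 1596/6 = 266.
Check: 266·(3·266 − 2) = 211736. ✓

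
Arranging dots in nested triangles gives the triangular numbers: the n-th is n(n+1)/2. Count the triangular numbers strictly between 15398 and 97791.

The n-th triangular number is n(n+1)/2.
Smallest index with value > 15398: n = 175 (giving 15400).
Largest index with value < 97791: n = 441 (giving 97461).
Indices 175 through 441: 267 terms.

267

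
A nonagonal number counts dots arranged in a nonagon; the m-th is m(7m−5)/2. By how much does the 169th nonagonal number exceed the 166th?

169·(7·169 − 5)/2 = 99541 and 166·(7·166 − 5)/2 = 96031.
Difference: 99541 − 96031 = 3510.

3510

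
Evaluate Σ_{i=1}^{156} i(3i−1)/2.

Σ i(3i−1)/2 = (3Σi² − Σi) / 2 over i = 1..156.
Σi = 12246 and Σi² = 1277666.
(3·1277666 − 1·12246) / 2 = 3820752/2 = 1910376.

1910376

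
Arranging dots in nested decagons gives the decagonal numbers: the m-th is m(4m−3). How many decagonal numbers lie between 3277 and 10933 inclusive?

24

The n-th decagonal number is n(4n−3).
Smallest index with value ≥ 3277: n = 29 (giving 3277).
Largest index with value ≤ 10933: n = 52 (giving 10660).
Indices 29 through 52: 24 terms.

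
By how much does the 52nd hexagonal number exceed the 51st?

205

Consecutive hexagonal numbers differ by 4n − 3: here 4·52 − 3 = 205.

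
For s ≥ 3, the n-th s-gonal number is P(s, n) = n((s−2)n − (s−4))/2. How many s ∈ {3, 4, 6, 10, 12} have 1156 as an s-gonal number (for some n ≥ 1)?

1

s = 3: P(3, 47) = 1128 and P(3, 48) = 1176; 1156 is not s-gonal.
s = 4: P(4, 34) = 1156. ✓
s = 6: P(6, 24) = 1128 and P(6, 25) = 1225; 1156 is not s-gonal.
s = 10: P(10, 17) = 1105 and P(10, 18) = 1242; 1156 is not s-gonal.
s = 12: P(12, 15) = 1065 and P(12, 16) = 1216; 1156 is not s-gonal.
Hits: s ∈ {4} → 1.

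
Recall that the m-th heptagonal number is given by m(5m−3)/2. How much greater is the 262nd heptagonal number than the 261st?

Consecutive heptagonal numbers differ by 5n − 4: here 5·262 − 4 = 1306.

1306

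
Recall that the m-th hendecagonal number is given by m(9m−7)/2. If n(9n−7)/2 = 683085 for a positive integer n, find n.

390

Set n(9n−7)/2 = 683085, giving 9n² − 7n − 1366170 = 0.
The discriminant is 49 + 72·683085 = 49182169, and √49182169 = 7013.
So n = (7 + 7013) / 18 = 7020/18 = 390.
Check: 390·(9·390 − 7)/2 = 683085. ✓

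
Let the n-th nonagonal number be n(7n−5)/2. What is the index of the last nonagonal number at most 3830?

33

Solve n(7n−5)/2 ≤ 3830 for integer n.
n = 33 gives 3729 ≤ 3830, while n = 34 gives 3961 > 3830; so the answer is index 33.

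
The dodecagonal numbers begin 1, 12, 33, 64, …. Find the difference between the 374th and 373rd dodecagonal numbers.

Consecutive dodecagonal numbers differ by 10n − 9: here 10·374 − 9 = 3731.

3731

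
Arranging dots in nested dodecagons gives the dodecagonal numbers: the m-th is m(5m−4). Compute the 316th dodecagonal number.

The 316th dodecagonal number is n(5n−4) with n = 316.
316·(5·316 − 4) = 316·1576 = 498016.

498016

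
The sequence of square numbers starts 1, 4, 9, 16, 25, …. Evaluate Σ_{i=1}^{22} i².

3795

Σ_{i=1}^{22} i² = 22·23·45/6 = 3795.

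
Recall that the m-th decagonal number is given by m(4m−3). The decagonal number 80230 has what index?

142

Set n(4n−3) = 80230, giving 4n² − 3n − 80230 = 0.
So n = (3 + 1133) / 8 = 1136/8 = 142.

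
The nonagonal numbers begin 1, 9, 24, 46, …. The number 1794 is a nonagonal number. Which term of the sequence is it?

Set n(7n−5)/2 = 1794, giving 7n² − 5n − 3588 = 0.
So n = (5 + 317) / 14 = 322/14 = 23.
Check: 23·(7·23 − 5)/2 = 1794. ✓

23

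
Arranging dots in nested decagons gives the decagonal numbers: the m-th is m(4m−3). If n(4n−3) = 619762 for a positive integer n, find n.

394

Set n(4n−3) = 619762, giving 4n² − 3n − 619762 = 0.
The discriminant is 9 + 16·619762 = 9916201, and √9916201 = 3149.
So n = (3 + 3149) / 8 = 3152/8 = 394.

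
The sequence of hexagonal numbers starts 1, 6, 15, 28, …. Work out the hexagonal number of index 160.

160·(2·160 − 1) = 160·319 = 51040.

51040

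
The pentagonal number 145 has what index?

10

Set n(3n−1)/2 = 145, giving 3n² − n − 290 = 0.
The discriminant is 1 + 24·145 = 3481, and √3481 = 59.
So n = (1 + 59) / 6 = 60/6 = 10.
Check: 10·(3·10 − 1)/2 = 145. ✓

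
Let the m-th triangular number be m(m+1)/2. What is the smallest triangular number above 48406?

48516

Solve n(n+1)/2 > 48406 for integer n.
The largest n with value ≤ 48406 is 310 (since 48205 ≤ 48406 < 48516), so the first above is n = 311, value 48516.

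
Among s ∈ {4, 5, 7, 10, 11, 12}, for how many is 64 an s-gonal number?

2

s = 4: P(4, 8) = 64. ✓
s = 5: P(5, 6) = 51 and P(5, 7) = 70; 64 is not s-gonal.
s = 7: P(7, 5) = 55 and P(7, 6) = 81; 64 is not s-gonal.
s = 10: P(10, 4) = 52 and P(10, 5) = 85; 64 is not s-gonal.
s = 11: P(11, 4) = 58 and P(11, 5) = 95; 64 is not s-gonal.
s = 12: P(12, 4) = 64. ✓
Hits: s ∈ {4, 12} → 2.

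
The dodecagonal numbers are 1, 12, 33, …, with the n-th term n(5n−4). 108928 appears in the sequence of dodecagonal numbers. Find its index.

148

Set n(5n−4) = 108928, giving 5n² − 4n − 108928 = 0.
So n = (4 + 1476) / 10 = 1480/10 = 148.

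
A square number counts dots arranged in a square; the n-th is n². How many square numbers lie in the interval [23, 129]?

The n-th square number is n².
Smallest index with value ≥ 23: n = 5 (giving 25).
Largest index with value ≤ 129: n = 11 (giving 121).
Indices 5 through 11: 7 terms.

7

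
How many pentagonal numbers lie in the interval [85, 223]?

The n-th pentagonal number is n(3n−1)/2.
Smallest index with value ≥ 85: n = 8 (giving 92).
Largest index with value ≤ 223: n = 12 (giving 210).
Indices 8 through 12: 5 terms.

5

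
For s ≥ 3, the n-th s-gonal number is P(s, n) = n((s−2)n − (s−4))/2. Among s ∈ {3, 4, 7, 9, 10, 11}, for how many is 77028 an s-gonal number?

s = 3: P(3, 392) = 77028. ✓
s = 4: P(4, 277) = 76729 and P(4, 278) = 77284; 77028 is not s-gonal.
s = 7: P(7, 175) = 76300 and P(7, 176) = 77176; 77028 is not s-gonal.
s = 9: P(9, 148) = 76294 and P(9, 149) = 77331; 77028 is not s-gonal.
s = 10: P(10, 139) = 76867 and P(10, 140) = 77980; 77028 is not s-gonal.
s = 11: P(11, 131) = 76766 and P(11, 132) = 77946; 77028 is not s-gonal.
Hits: s ∈ {3} → 1.

1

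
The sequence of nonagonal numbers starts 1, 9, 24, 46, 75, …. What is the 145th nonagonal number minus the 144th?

Consecutive nonagonal numbers differ by 7n − 6: here 7·145 − 6 = 1009.

1009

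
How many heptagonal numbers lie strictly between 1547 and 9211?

35

The n-th heptagonal number is n(5n−3)/2.
Smallest index with value > 1547: n = 26 (giving 1651).
Largest index with value < 9211: n = 60 (giving 8910).
Indices 26 through 60: 35 terms.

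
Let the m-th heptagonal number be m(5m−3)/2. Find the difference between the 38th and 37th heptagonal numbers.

186

Consecutive heptagonal numbers differ by 5n − 4: here 5·38 − 4 = 186.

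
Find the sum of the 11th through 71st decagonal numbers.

Σ i(4i−3) = 4Σi² − 3Σi over i = 11..71.
Σi = 2556 − 55 = 2501 and Σi² = 121836 − 385 = 121451.
4·121451 − 3·2501 = 478301.

478301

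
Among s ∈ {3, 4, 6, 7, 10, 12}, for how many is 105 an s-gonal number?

s = 3: P(3, 14) = 105. ✓
s = 4: P(4, 10) = 100 and P(4, 11) = 121; 105 is not s-gonal.
s = 6: P(6, 7) = 91 and P(6, 8) = 120; 105 is not s-gonal.
s = 7: P(7, 6) = 81 and P(7, 7) = 112; 105 is not s-gonal.
s = 10: P(10, 5) = 85 and P(10, 6) = 126; 105 is not s-gonal.
s = 12: P(12, 5) = 105. ✓
Hits: s ∈ {3, 12} → 2.

2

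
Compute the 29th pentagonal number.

1247

The 29th pentagonal number is n(3n−1)/2 with n = 29.
29·(3·29 − 1)/2 = 29·86/2 = 29·43 = 1247.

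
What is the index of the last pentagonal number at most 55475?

Solve n(3n−1)/2 ≤ 55475 for integer n.
n = 192 gives 55200 ≤ 55475, while n = 193 gives 55777 > 55475; so the answer is index 192.

192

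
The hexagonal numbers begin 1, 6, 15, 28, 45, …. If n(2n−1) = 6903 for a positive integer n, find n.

Set n(2n−1) = 6903, giving 2n² − n − 6903 = 0.
The discriminant is 1 + 8·6903 = 55225, and √55225 = 235.
So n = (1 + 235) / 4 = 236/4 = 59.
Check: 59·(2·59 − 1) = 6903. ✓

59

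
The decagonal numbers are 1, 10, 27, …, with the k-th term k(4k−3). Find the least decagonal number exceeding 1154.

1242

Solve n(4n−3) > 1154 for integer n.
The largest n with value ≤ 1154 is 17 (since 1105 ≤ 1154 < 1242), so the first above is n = 18, value 1242.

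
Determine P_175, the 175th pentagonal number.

The 175th pentagonal number is n(3n−1)/2 with n = 175.
175·(3·175 − 1)/2 = 175·524/2 = 175·262 = 45850.

45850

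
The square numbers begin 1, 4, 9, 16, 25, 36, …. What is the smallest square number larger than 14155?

Solve n² > 14155 for integer n.
The largest n with value ≤ 14155 is 118 (since 13924 ≤ 14155 < 14161), so the first above is n = 119, value 14161.

14161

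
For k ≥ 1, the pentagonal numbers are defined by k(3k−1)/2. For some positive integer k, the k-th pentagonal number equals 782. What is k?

Set n(3n−1)/2 = 782, giving 3n² − n − 1564 = 0.
So n = (1 + 137) / 6 = 138/6 = 23.

23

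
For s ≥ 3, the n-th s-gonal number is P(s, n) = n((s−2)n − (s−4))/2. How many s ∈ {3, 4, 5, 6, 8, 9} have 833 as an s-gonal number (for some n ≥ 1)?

s = 3: P(3, 40) = 820 and P(3, 41) = 861; 833 is not s-gonal.
s = 4: P(4, 28) = 784 and P(4, 29) = 841; 833 is not s-gonal.
s = 5: P(5, 23) = 782 and P(5, 24) = 852; 833 is not s-gonal.
s = 6: P(6, 20) = 780 and P(6, 21) = 861; 833 is not s-gonal.
s = 8: P(8, 17) = 833. ✓
s = 9: P(9, 15) = 750 and P(9, 16) = 856; 833 is not s-gonal.
Hits: s ∈ {8} → 1.

1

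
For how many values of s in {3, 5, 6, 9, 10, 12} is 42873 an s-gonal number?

1

s = 3: P(3, 292) = 42778 and P(3, 293) = 43071; 42873 is not s-gonal.
s = 5: P(5, 169) = 42757 and P(5, 170) = 43265; 42873 is not s-gonal.
s = 6: P(6, 146) = 42486 and P(6, 147) = 43071; 42873 is not s-gonal.
s = 9: P(9, 111) = 42846 and P(9, 112) = 43624; 42873 is not s-gonal.
s = 10: P(10, 103) = 42127 and P(10, 104) = 42952; 42873 is not s-gonal.
s = 12: P(12, 93) = 42873. ✓
Hits: s ∈ {12} → 1.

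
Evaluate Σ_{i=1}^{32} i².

11440

Σ_{i=1}^{32} i² = 32·33·65/6 = 11440.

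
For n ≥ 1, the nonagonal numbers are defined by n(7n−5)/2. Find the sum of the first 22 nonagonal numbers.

12650

Σ i(7i−5)/2 = (7Σi² − 5Σi) / 2 over i = 1..22.
Σi = 253 and Σi² = 3795.
(7·3795 − 5·253) / 2 = 25300/2 = 12650.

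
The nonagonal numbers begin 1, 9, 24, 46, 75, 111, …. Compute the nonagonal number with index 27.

2484

The 27th nonagonal number is n(7n−5)/2 with n = 27.
27·(7·27 − 5)/2 = 27·184/2 = 27·92 = 2484.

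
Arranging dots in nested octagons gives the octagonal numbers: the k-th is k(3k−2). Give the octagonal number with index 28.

The 28th octagonal number is n(3n−2) with n = 28.
28·(3·28 − 2) = 28·82 = 2296.

2296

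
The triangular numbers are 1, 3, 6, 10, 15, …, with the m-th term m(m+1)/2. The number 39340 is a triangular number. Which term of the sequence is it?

280

Set n(n+1)/2 = 39340, giving n² + n − 78680 = 0.
The discriminant is 1 + 8·39340 = 314721, and √314721 = 561.
So n = (-1 + 561) / 2 = 560/2 = 280.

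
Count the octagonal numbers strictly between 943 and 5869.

26

The n-th octagonal number is n(3n−2).
Smallest index with value > 943: n = 19 (giving 1045).
Largest index with value < 5869: n = 44 (giving 5720).
Indices 19 through 44: 26 terms.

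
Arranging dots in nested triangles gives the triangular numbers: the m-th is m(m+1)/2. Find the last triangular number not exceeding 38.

36

Solve n(n+1)/2 ≤ 38 for integer n.
n = 8 gives 36 ≤ 38, while n = 9 gives 45 > 38; so the answer is 36.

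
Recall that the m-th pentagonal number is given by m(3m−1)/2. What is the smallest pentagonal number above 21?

Solve n(3n−1)/2 > 21 for integer n.
The largest n with value ≤ 21 is 3 (since 12 ≤ 21 < 22), so the first above is n = 4, value 22.

22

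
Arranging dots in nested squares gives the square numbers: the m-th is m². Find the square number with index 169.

28561

169² = 28561.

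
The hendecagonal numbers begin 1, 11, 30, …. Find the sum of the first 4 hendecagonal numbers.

100

Σ i(9i−7)/2 = (9Σi² − 7Σi) / 2 over i = 1..4.
Σi = 10 and Σi² = 30.
(9·30 − 7·10) / 2 = 200/2 = 100.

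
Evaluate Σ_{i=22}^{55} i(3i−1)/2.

Σ i(3i−1)/2 = (3Σi² − Σi) / 2 over i = 22..55.
Σi = 1540 − 231 = 1309 and Σi² = 56980 − 3311 = 53669.
(3·53669 − 1·1309) / 2 = 159698/2 = 79849.

79849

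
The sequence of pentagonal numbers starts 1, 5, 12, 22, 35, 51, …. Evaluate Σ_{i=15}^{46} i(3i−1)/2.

Σ i(3i−1)/2 = (3Σi² − Σi) / 2 over i = 15..46.
Σi = 1081 − 105 = 976 and Σi² = 33511 − 1015 = 32496.
(3·32496 − 1·976) / 2 = 96512/2 = 48256.

48256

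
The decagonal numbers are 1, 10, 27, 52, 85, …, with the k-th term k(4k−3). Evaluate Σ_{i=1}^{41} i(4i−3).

92701

Σ i(4i−3) = 4Σi² − 3Σi over i = 1..41.
Σi = 861 and Σi² = 23821.
4·23821 − 3·861 = 92701.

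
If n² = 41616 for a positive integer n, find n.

We need n² = 41616, so n = √41616 = 204.

204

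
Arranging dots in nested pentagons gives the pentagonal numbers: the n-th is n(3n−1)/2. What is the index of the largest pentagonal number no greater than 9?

Solve n(3n−1)/2 ≤ 9 for integer n.
n = 2 gives 5 ≤ 9, while n = 3 gives 12 > 9; so the answer is index 2.

2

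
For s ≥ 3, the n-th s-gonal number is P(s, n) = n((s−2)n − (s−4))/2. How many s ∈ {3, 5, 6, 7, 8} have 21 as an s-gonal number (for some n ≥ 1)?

s = 3: P(3, 6) = 21. ✓
s = 5: P(5, 3) = 12 and P(5, 4) = 22; 21 is not s-gonal.
s = 6: P(6, 3) = 15 and P(6, 4) = 28; 21 is not s-gonal.
s = 7: P(7, 3) = 18 and P(7, 4) = 34; 21 is not s-gonal.
s = 8: P(8, 3) = 21. ✓
Hits: s ∈ {3, 8} → 2.

2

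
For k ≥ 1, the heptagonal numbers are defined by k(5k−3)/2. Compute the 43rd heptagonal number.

4558

The 43rd heptagonal number is n(5n−3)/2 with n = 43.
43·(5·43 − 3)/2 = 43·212/2 = 43·106 = 4558.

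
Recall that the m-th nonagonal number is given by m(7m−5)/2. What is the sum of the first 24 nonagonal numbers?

Σ i(7i−5)/2 = (7Σi² − 5Σi) / 2 over i = 1..24.
Σi = 300 and Σi² = 4900.
(7·4900 − 5·300) / 2 = 32800/2 = 16400.

16400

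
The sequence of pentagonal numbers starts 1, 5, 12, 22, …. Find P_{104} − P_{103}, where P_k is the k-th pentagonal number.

310

Consecutive pentagonal numbers differ by 3n − 2: here 3·104 − 2 = 310.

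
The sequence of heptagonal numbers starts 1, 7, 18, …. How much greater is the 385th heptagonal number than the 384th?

1921

Consecutive heptagonal numbers differ by 5n − 4: here 5·385 − 4 = 1921.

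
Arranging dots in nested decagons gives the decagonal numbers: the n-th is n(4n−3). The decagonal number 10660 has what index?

Set n(4n−3) = 10660, giving 4n² − 3n − 10660 = 0.
The discriminant is 9 + 16·10660 = 170569, and √170569 = 413.
So n = (3 + 413) / 8 = 416/8 = 52.

52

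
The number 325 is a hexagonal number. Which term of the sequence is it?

Set n(2n−1) = 325, giving 2n² − n − 325 = 0.
The discriminant is 1 + 8·325 = 2601, and √2601 = 51.
So n = (1 + 51) / 4 = 52/4 = 13.

13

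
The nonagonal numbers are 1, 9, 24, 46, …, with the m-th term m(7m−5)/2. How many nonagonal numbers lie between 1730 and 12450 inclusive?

38

The n-th nonagonal number is n(7n−5)/2.
Smallest index with value ≥ 1730: n = 23 (giving 1794).
Largest index with value ≤ 12450: n = 60 (giving 12450).
Indices 23 through 60: 38 terms.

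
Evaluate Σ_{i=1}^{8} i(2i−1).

Σ i(2i−1) = 2Σi² − Σi over i = 1..8.
Σi = 36 and Σi² = 204.
2·204 − 1·36 = 372.

372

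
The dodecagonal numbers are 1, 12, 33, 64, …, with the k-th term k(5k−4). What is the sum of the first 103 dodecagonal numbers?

1826396

Σ i(5i−4) = 5Σi² − 4Σi over i = 1..103.
Σi = 5356 and Σi² = 369564.
5·369564 − 4·5356 = 1826396.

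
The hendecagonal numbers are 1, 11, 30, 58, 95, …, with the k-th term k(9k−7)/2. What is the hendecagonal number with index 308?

425810

The 308th hendecagonal number is n(9n−7)/2 with n = 308.
308·(9·308 − 7)/2 = 308·2765/2 = 425810.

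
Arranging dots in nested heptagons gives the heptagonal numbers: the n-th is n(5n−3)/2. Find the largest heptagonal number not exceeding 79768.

78943

Solve n(5n−3)/2 ≤ 79768 for integer n.
n = 178 gives 78943 ≤ 79768, while n = 179 gives 79834 > 79768; so the answer is 78943.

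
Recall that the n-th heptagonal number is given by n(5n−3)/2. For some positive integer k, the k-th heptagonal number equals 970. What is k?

20

Set n(5n−3)/2 = 970, giving 5n² − 3n − 1940 = 0.
The discriminant is 9 + 40·970 = 38809, and √38809 = 197.
So n = (3 + 197) / 10 = 200/10 = 20.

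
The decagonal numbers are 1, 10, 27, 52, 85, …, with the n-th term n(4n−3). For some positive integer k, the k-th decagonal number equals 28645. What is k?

85

Set n(4n−3) = 28645, giving 4n² − 3n − 28645 = 0.
The discriminant is 9 + 16·28645 = 458329, and √458329 = 677.
So n = (3 + 677) / 8 = 680/8 = 85.
Check: 85·(4·85 − 3) = 28645. ✓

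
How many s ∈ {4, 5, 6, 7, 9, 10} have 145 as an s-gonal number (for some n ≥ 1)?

1

s = 4: P(4, 12) = 144 and P(4, 13) = 169; 145 is not s-gonal.
s = 5: P(5, 10) = 145. ✓
s = 6: P(6, 8) = 120 and P(6, 9) = 153; 145 is not s-gonal.
s = 7: P(7, 7) = 112 and P(7, 8) = 148; 145 is not s-gonal.
s = 9: P(9, 6) = 111 and P(9, 7) = 154; 145 is not s-gonal.
s = 10: P(10, 6) = 126 and P(10, 7) = 175; 145 is not s-gonal.
Hits: s ∈ {5} → 1.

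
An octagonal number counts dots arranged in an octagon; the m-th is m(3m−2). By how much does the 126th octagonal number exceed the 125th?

751

Consecutive octagonal numbers differ by 6n − 5: here 6·126 − 5 = 751.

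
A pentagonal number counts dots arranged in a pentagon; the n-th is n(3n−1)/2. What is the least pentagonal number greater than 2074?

2147

Solve n(3n−1)/2 > 2074 for integer n.
The largest n with value ≤ 2074 is 37 (since 2035 ≤ 2074 < 2147), so the first above is n = 38, value 2147.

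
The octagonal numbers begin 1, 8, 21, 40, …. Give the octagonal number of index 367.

403333

The 367th octagonal number is n(3n−2) with n = 367.
367·(3·367 − 2) = 367·1099 = 403333.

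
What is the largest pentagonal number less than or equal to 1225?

1162

Solve n(3n−1)/2 ≤ 1225 for integer n.
n = 28 gives 1162 ≤ 1225, while n = 29 gives 1247 > 1225; so the answer is 1162.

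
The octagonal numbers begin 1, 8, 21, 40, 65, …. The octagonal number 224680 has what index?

Set n(3n−2) = 224680, giving 3n² − 2n − 224680 = 0.
The discriminant is 4 + 12·224680 = 2696164, and √2696164 = 1642.
So n = (2 + 1642) / 6 = 1644/6 = 274.
Check: 274·(3·274 − 2) = 224680. ✓

274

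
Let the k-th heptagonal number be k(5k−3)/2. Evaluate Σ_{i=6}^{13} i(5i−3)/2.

1796

Σ i(5i−3)/2 = (5Σi² − 3Σi) / 2 over i = 6..13.
Σi = 91 − 15 = 76 and Σi² = 819 − 55 = 764.
(5·764 − 3·76) / 2 = 3592/2 = 1796.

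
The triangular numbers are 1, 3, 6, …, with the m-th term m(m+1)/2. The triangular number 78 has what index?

12

Set n(n+1)/2 = 78, giving n² + n − 156 = 0.
So n = (-1 + 25) / 2 = 24/2 = 12.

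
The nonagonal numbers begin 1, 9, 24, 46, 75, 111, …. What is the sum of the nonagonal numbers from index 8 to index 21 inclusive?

10591

Σ i(7i−5)/2 = (7Σi² − 5Σi) / 2 over i = 8..21.
Σi = 231 − 28 = 203 and Σi² = 3311 − 140 = 3171.
(7·3171 − 5·203) / 2 = 21182/2 = 10591.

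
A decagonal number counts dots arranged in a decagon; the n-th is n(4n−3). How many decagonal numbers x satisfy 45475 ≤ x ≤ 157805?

92

The n-th decagonal number is n(4n−3).
Smallest index with value ≥ 45475: n = 107 (giving 45475).
Largest index with value ≤ 157805: n = 198 (giving 156222).
Indices 107 through 198: 92 terms.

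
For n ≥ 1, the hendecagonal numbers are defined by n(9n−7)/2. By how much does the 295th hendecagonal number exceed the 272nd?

58604

295·(9·295 − 7)/2 = 390580 and 272·(9·272 − 7)/2 = 331976.
Difference: 390580 − 331976 = 58604.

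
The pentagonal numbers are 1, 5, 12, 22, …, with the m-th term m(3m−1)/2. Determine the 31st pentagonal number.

1426

The 31st pentagonal number is n(3n−1)/2 with n = 31.
31·(3·31 − 1)/2 = 31·92/2 = 31·46 = 1426.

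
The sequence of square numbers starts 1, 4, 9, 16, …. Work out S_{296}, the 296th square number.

The 296th square number is n² with n = 296.
296² = 87616.

87616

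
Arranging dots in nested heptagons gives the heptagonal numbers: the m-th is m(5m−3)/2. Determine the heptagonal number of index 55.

7480

The 55th heptagonal number is n(5n−3)/2 with n = 55.
55·(5·55 − 3)/2 = 55·272/2 = 55·136 = 7480.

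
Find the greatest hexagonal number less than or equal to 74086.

Solve n(2n−1) ≤ 74086 for integer n.
n = 192 gives 73536 ≤ 74086, while n = 193 gives 74305 > 74086; so the answer is 73536.

73536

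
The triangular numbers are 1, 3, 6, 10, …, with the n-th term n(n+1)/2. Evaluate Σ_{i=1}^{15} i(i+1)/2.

Σ i(i+1)/2 = (Σi² + Σi) / 2 over i = 1..15.
Σi = 120 and Σi² = 1240.
(1·1240 + 1·120) / 2 = 1360/2 = 680.

680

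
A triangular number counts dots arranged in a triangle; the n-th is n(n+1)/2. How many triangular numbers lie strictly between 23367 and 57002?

122

The n-th triangular number is n(n+1)/2.
Smallest index with value > 23367: n = 216 (giving 23436).
Largest index with value < 57002: n = 337 (giving 56953).
Indices 216 through 337: 122 terms.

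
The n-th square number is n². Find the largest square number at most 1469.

Solve n² ≤ 1469 for integer n.
n = 38 gives 1444 ≤ 1469, while n = 39 gives 1521 > 1469; so the answer is 1444.

1444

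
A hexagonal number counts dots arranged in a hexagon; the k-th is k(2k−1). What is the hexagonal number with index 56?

6216

56·(2·56 − 1) = 56·111 = 6216.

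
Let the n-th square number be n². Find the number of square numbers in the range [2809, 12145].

The n-th square number is n².
Smallest index with value ≥ 2809: n = 53 (giving 2809).
Largest index with value ≤ 12145: n = 110 (giving 12100).
Indices 53 through 110: 58 terms.

58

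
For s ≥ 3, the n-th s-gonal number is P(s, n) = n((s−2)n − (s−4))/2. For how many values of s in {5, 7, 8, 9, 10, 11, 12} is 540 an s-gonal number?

s = 5: P(5, 19) = 532 and P(5, 20) = 590; 540 is not s-gonal.
s = 7: P(7, 15) = 540. ✓
s = 8: P(8, 13) = 481 and P(8, 14) = 560; 540 is not s-gonal.
s = 9: P(9, 12) = 474 and P(9, 13) = 559; 540 is not s-gonal.
s = 10: P(10, 12) = 540. ✓
s = 11: P(11, 11) = 506 and P(11, 12) = 606; 540 is not s-gonal.
s = 12: P(12, 10) = 460 and P(12, 11) = 561; 540 is not s-gonal.
Hits: s ∈ {7, 10} → 2.

2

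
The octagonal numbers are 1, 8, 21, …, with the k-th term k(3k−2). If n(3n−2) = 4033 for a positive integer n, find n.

Set n(3n−2) = 4033, giving 3n² − 2n − 4033 = 0.
The discriminant is 4 + 12·4033 = 48400, and √48400 = 220.
So n = (2 + 220) / 6 = 222/6 = 37.
Check: 37·(3·37 − 2) = 4033. ✓

37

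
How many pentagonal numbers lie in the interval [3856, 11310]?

The n-th pentagonal number is n(3n−1)/2.
Smallest index with value ≥ 3856: n = 51 (giving 3876).
Largest index with value ≤ 11310: n = 87 (giving 11310).
Indices 51 through 87: 37 terms.

37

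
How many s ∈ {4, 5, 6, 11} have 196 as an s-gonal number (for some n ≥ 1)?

2

s = 4: P(4, 14) = 196. ✓
s = 5: P(5, 11) = 176 and P(5, 12) = 210; 196 is not s-gonal.
s = 6: P(6, 10) = 190 and P(6, 11) = 231; 196 is not s-gonal.
s = 11: P(11, 7) = 196. ✓
Hits: s ∈ {4, 11} → 2.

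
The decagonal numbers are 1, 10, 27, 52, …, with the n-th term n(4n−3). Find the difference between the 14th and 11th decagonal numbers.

291

14·(4·14 − 3) = 742 and 11·(4·11 − 3) = 451.
Difference: 742 − 451 = 291.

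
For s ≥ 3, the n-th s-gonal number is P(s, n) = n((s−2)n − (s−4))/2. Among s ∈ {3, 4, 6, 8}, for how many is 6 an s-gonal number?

s = 3: P(3, 3) = 6. ✓
s = 4: P(4, 2) = 4 and P(4, 3) = 9; 6 is not s-gonal.
s = 6: P(6, 2) = 6. ✓
s = 8: P(8, 1) = 1 and P(8, 2) = 8; 6 is not s-gonal.
Hits: s ∈ {3, 6} → 2.

2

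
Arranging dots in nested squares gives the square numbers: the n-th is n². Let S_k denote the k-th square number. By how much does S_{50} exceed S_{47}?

291

50² = 2500 and 47² = 2209.
Difference: 2500 − 2209 = 291.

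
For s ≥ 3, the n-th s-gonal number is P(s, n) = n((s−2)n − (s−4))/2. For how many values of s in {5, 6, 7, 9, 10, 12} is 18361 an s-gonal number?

2

s = 5: P(5, 110) = 18095 and P(5, 111) = 18426; 18361 is not s-gonal.
s = 6: P(6, 96) = 18336 and P(6, 97) = 18721; 18361 is not s-gonal.
s = 7: P(7, 86) = 18361. ✓
s = 9: P(9, 72) = 17964 and P(9, 73) = 18469; 18361 is not s-gonal.
s = 10: P(10, 68) = 18292 and P(10, 69) = 18837; 18361 is not s-gonal.
s = 12: P(12, 61) = 18361. ✓
Hits: s ∈ {7, 12} → 2.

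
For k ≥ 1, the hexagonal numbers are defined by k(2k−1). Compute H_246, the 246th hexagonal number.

The 246th hexagonal number is n(2n−1) with n = 246.
246·(2·246 − 1) = 246·491 = 120786.

120786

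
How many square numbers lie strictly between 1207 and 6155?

44

The n-th square number is n².
Smallest index with value > 1207: n = 35 (giving 1225).
Largest index with value < 6155: n = 78 (giving 6084).
Indices 35 through 78: 44 terms.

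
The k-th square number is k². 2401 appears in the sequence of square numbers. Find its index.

49

We need n² = 2401, so n = √2401 = 49.
Check: 49² = 2401. ✓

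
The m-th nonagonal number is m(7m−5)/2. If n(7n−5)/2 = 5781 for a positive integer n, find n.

Set n(7n−5)/2 = 5781, giving 7n² − 5n − 11562 = 0.
The discriminant is 25 + 56·5781 = 323761, and √323761 = 569.
So n = (5 + 569) / 14 = 574/14 = 41.
Check: 41·(7·41 − 5)/2 = 5781. ✓

41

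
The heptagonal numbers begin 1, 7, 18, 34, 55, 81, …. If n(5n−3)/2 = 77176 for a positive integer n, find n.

Set n(5n−3)/2 = 77176, giving 5n² − 3n − 154352 = 0.
So n = (3 + 1757) / 10 = 1760/10 = 176.
Check: 176·(5·176 − 3)/2 = 77176. ✓

176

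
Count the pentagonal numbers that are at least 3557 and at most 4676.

8

The n-th pentagonal number is n(3n−1)/2.
Smallest index with value ≥ 3557: n = 49 (giving 3577).
Largest index with value ≤ 4676: n = 56 (giving 4676).
Indices 49 through 56: 8 terms.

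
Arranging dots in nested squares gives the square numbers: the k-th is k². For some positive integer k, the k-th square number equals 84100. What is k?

290

We need n² = 84100, so n = √84100 = 290.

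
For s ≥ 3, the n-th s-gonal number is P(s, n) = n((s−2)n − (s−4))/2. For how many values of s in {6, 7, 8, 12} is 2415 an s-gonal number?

s = 6: P(6, 35) = 2415. ✓
s = 7: P(7, 31) = 2356 and P(7, 32) = 2512; 2415 is not s-gonal.
s = 8: P(8, 28) = 2296 and P(8, 29) = 2465; 2415 is not s-gonal.
s = 12: P(12, 22) = 2332 and P(12, 23) = 2553; 2415 is not s-gonal.
Hits: s ∈ {6} → 1.

1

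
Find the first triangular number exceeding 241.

253

Solve n(n+1)/2 > 241 for integer n.
The largest n with value ≤ 241 is 21 (since 231 ≤ 241 < 253), so the first above is n = 22, value 253.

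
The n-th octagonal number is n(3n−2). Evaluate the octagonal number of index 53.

53·(3·53 − 2) = 53·157 = 8321.

8321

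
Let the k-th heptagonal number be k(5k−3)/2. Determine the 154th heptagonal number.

154·(5·154 − 3)/2 = 154·767/2 = 59059.

59059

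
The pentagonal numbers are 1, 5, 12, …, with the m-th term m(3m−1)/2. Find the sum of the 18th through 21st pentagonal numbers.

2250

Σ i(3i−1)/2 = (3Σi² − Σi) / 2 over i = 18..21.
Σi = 231 − 153 = 78 and Σi² = 3311 − 1785 = 1526.
(3·1526 − 1·78) / 2 = 4500/2 = 2250.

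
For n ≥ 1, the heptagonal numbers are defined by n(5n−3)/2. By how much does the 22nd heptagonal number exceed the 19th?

303

22·(5·22 − 3)/2 = 1177 and 19·(5·19 − 3)/2 = 874.
Difference: 1177 − 874 = 303.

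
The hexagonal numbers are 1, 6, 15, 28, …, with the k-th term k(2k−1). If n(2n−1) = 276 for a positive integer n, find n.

Set n(2n−1) = 276, giving 2n² − n − 276 = 0.
The discriminant is 1 + 8·276 = 2209, and √2209 = 47.
So n = (1 + 47) / 4 = 48/4 = 12.

12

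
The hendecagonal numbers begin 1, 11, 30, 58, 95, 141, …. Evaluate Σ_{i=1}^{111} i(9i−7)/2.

Σ i(9i−7)/2 = (9Σi² − 7Σi) / 2 over i = 1..111.
Σi = 6216 and Σi² = 462056.
(9·462056 − 7·6216) / 2 = 4114992/2 = 2057496.

2057496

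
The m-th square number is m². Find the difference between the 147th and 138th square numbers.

147² = 21609 and 138² = 19044.
Difference: 21609 − 19044 = 2565.

2565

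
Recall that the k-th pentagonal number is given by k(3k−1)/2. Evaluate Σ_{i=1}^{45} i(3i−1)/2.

46575

Σ i(3i−1)/2 = (3Σi² − Σi) / 2 over i = 1..45.
Σi = 1035 and Σi² = 31395.
(3·31395 − 1·1035) / 2 = 93150/2 = 46575.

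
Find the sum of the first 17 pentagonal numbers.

Σ i(3i−1)/2 = (3Σi² − Σi) / 2 over i = 1..17.
Σi = 153 and Σi² = 1785.
(3·1785 − 1·153) / 2 = 5202/2 = 2601.

2601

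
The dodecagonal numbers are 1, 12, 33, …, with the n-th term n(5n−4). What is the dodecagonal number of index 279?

388089

The 279th dodecagonal number is n(5n−4) with n = 279.
279·(5·279 − 4) = 279·1391 = 388089.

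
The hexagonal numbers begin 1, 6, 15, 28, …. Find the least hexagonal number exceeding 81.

91

Solve n(2n−1) > 81 for integer n.
The largest n with value ≤ 81 is 6 (since 66 ≤ 81 < 91), so the first above is n = 7, value 91.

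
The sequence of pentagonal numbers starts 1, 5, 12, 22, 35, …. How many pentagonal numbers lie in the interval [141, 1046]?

17

The n-th pentagonal number is n(3n−1)/2.
Smallest index with value ≥ 141: n = 10 (giving 145).
Largest index with value ≤ 1046: n = 26 (giving 1001).
Indices 10 through 26: 17 terms.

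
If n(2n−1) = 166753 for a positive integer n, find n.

289

Set n(2n−1) = 166753, giving 2n² − n − 166753 = 0.
So n = (1 + 1155) / 4 = 1156/4 = 289.
Check: 289·(2·289 − 1) = 166753. ✓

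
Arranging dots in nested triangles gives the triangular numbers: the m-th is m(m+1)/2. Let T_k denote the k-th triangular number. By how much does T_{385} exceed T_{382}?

385·386/2 = 74305 and 382·383/2 = 73153.
Difference: 74305 − 73153 = 1152.

1152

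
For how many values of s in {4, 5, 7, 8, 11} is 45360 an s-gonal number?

s = 4: P(4, 212) = 44944 and P(4, 213) = 45369; 45360 is not s-gonal.
s = 5: P(5, 174) = 45327 and P(5, 175) = 45850; 45360 is not s-gonal.
s = 7: P(7, 135) = 45360. ✓
s = 8: P(8, 123) = 45141 and P(8, 124) = 45880; 45360 is not s-gonal.
s = 11: P(11, 100) = 44650 and P(11, 101) = 45551; 45360 is not s-gonal.
Hits: s ∈ {7} → 1.

1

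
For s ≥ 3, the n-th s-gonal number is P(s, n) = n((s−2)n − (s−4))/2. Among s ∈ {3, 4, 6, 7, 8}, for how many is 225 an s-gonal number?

2

s = 3: P(3, 20) = 210 and P(3, 21) = 231; 225 is not s-gonal.
s = 4: P(4, 15) = 225. ✓
s = 6: P(6, 10) = 190 and P(6, 11) = 231; 225 is not s-gonal.
s = 7: P(7, 9) = 189 and P(7, 10) = 235; 225 is not s-gonal.
s = 8: P(8, 9) = 225. ✓
Hits: s ∈ {4, 8} → 2.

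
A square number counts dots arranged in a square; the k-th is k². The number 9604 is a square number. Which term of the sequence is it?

We need n² = 9604, so n = √9604 = 98.

98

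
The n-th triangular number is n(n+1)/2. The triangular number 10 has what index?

4

Set n(n+1)/2 = 10, giving n² + n − 20 = 0.
The discriminant is 1 + 8·10 = 81, and √81 = 9.
So n = (-1 + 9) / 2 = 8/2 = 4.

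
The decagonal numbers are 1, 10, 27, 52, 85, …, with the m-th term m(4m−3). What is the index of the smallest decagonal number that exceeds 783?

Solve n(4n−3) > 783 for integer n.
The largest n with value ≤ 783 is 14 (since 742 ≤ 783 < 855), so the first above is n = 15, value 855.

15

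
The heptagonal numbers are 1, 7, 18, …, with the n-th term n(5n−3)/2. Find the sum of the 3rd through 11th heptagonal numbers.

1158

Σ i(5i−3)/2 = (5Σi² − 3Σi) / 2 over i = 3..11.
Σi = 66 − 3 = 63 and Σi² = 506 − 5 = 501.
(5·501 − 3·63) / 2 = 2316/2 = 1158.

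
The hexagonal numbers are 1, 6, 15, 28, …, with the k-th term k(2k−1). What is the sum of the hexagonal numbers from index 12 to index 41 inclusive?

45835

Σ i(2i−1) = 2Σi² − Σi over i = 12..41.
Σi = 861 − 66 = 795 and Σi² = 23821 − 506 = 23315.
2·23315 − 1·795 = 45835.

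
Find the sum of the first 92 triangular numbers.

Σ i(i+1)/2 = (Σi² + Σi) / 2 over i = 1..92.
Σi = 4278 and Σi² = 263810.
(1·263810 + 1·4278) / 2 = 268088/2 = 134044.

134044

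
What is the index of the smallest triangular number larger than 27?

Solve n(n+1)/2 > 27 for integer n.
The largest n with value ≤ 27 is 6 (since 21 ≤ 27 < 28), so the first above is n = 7, value 28.

7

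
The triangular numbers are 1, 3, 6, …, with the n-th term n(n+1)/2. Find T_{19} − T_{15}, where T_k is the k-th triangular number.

19·20/2 = 190 and 15·16/2 = 120.
Difference: 190 − 120 = 70.

70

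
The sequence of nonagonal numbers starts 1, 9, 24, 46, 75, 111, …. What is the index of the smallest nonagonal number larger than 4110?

Solve n(7n−5)/2 > 4110 for integer n.
The largest n with value ≤ 4110 is 34 (since 3961 ≤ 4110 < 4200), so the first above is n = 35, value 4200.

35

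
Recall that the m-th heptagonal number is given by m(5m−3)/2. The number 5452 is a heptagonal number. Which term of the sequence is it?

Set n(5n−3)/2 = 5452, giving 5n² − 3n − 10904 = 0.
So n = (3 + 467) / 10 = 470/10 = 47.
Check: 47·(5·47 − 3)/2 = 5452. ✓

47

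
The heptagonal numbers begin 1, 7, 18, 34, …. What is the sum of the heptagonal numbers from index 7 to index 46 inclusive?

81960

Σ i(5i−3)/2 = (5Σi² − 3Σi) / 2 over i = 7..46.
Σi = 1081 − 21 = 1060 and Σi² = 33511 − 91 = 33420.
(5·33420 − 3·1060) / 2 = 163920/2 = 81960.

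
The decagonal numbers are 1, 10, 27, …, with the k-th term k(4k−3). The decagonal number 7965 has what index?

45

Set n(4n−3) = 7965, giving 4n² − 3n − 7965 = 0.
So n = (3 + 357) / 8 = 360/8 = 45.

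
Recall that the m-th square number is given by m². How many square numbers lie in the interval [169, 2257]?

The n-th square number is n².
Smallest index with value ≥ 169: n = 13 (giving 169).
Largest index with value ≤ 2257: n = 47 (giving 2209).
Indices 13 through 47: 35 terms.

35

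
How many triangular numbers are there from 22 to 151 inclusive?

10

The n-th triangular number is n(n+1)/2.
Smallest index with value ≥ 22: n = 7 (giving 28).
Largest index with value ≤ 151: n = 16 (giving 136).
Indices 7 through 16: 10 terms.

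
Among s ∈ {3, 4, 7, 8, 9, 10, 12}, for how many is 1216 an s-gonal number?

s = 3: P(3, 48) = 1176 and P(3, 49) = 1225; 1216 is not s-gonal.
s = 4: P(4, 34) = 1156 and P(4, 35) = 1225; 1216 is not s-gonal.
s = 7: P(7, 22) = 1177 and P(7, 23) = 1288; 1216 is not s-gonal.
s = 8: P(8, 20) = 1160 and P(8, 21) = 1281; 1216 is not s-gonal.
s = 9: P(9, 19) = 1216. ✓
s = 10: P(10, 17) = 1105 and P(10, 18) = 1242; 1216 is not s-gonal.
s = 12: P(12, 16) = 1216. ✓
Hits: s ∈ {9, 12} → 2.

2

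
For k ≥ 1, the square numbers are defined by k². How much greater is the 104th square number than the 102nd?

104² = 10816 and 102² = 10404.
Difference: 10816 − 10404 = 412.

412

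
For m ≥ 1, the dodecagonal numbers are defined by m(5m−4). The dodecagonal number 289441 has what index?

241

Set n(5n−4) = 289441, giving 5n² − 4n − 289441 = 0.
The discriminant is 16 + 20·289441 = 5788836, and √5788836 = 2406.
So n = (4 + 2406) / 10 = 2410/10 = 241.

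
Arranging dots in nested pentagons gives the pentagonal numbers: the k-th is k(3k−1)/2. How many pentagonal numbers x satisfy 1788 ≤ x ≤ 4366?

20

The n-th pentagonal number is n(3n−1)/2.
Smallest index with value ≥ 1788: n = 35 (giving 1820).
Largest index with value ≤ 4366: n = 54 (giving 4347).
Indices 35 through 54: 20 terms.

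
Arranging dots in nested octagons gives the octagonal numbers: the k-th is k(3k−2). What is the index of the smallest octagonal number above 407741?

369

Solve n(3n−2) > 407741 for integer n.
The largest n with value ≤ 407741 is 368 (since 405536 ≤ 407741 < 407745), so the first above is n = 369, value 407745.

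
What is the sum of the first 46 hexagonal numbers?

65941

Σ i(2i−1) = 2Σi² − Σi over i = 1..46.
Σi = 1081 and Σi² = 33511.
2·33511 − 1·1081 = 65941.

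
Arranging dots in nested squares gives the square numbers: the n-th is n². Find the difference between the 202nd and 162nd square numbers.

202² = 40804 and 162² = 26244.
Difference: 40804 − 26244 = 14560.

14560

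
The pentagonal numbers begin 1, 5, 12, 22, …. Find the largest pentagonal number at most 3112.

Solve n(3n−1)/2 ≤ 3112 for integer n.
n = 45 gives 3015 ≤ 3112, while n = 46 gives 3151 > 3112; so the answer is 3015.

3015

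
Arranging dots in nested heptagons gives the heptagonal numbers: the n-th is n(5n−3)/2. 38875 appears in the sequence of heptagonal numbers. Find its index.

Set n(5n−3)/2 = 38875, giving 5n² − 3n − 77750 = 0.
The discriminant is 9 + 40·38875 = 1555009, and √1555009 = 1247.
So n = (3 + 1247) / 10 = 1250/10 = 125.

125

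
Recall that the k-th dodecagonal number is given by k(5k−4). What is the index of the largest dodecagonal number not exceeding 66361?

115

Solve n(5n−4) ≤ 66361 for integer n.
n = 115 gives 65665 ≤ 66361, while n = 116 gives 66816 > 66361; so the answer is index 115.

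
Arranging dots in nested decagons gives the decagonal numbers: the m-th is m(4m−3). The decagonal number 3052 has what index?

28

Set n(4n−3) = 3052, giving 4n² − 3n − 3052 = 0.
So n = (3 + 221) / 8 = 224/8 = 28.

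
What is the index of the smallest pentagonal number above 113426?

Solve n(3n−1)/2 > 113426 for integer n.
The largest n with value ≤ 113426 is 275 (since 113300 ≤ 113426 < 114126), so the first above is n = 276, value 114126.

276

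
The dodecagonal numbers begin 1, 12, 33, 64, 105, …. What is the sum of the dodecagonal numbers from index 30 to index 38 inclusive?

Σ i(5i−4) = 5Σi² − 4Σi over i = 30..38.
Σi = 741 − 435 = 306 and Σi² = 19019 − 8555 = 10464.
5·10464 − 4·306 = 51096.

51096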